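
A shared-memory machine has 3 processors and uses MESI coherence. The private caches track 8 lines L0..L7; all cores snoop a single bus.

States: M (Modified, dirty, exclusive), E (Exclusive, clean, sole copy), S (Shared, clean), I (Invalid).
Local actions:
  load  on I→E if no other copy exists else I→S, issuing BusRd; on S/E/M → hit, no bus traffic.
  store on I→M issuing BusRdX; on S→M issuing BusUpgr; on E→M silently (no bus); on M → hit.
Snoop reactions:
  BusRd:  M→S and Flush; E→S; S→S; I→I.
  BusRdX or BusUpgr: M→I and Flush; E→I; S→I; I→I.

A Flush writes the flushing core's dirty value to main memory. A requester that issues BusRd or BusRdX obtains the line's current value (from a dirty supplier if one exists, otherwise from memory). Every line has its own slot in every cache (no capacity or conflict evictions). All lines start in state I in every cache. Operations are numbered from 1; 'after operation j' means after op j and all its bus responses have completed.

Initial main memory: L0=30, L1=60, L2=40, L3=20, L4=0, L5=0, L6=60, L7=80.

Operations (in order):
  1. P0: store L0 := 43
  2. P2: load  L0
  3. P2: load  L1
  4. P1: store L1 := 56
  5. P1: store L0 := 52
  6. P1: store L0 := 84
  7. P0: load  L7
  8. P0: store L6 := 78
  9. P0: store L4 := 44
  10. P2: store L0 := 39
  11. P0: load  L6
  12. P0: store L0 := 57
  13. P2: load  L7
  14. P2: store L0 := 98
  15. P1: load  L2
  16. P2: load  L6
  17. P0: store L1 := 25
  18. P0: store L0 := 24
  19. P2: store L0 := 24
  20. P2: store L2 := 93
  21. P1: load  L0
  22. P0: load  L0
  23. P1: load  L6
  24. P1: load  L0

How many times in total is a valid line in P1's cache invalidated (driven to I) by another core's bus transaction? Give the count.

[1] P0: store L0 := 43 | P0:M(43), P1:I, P2:I | bus: BusRdX
[2] P2: load  L0 | P0:S(43), P1:I, P2:S(43) | bus: BusRd,Flush
[3] P2: load  L1 | P0:I, P1:I, P2:E(60) | bus: BusRd
[4] P1: store L1 := 56 | P0:I, P1:M(56), P2:I | bus: BusRdX
[5] P1: store L0 := 52 | P0:I, P1:M(52), P2:I | bus: BusRdX
[6] P1: store L0 := 84 | P0:I, P1:M(84), P2:I | bus: none
[7] P0: load  L7 | P0:E(80), P1:I, P2:I | bus: BusRd
[8] P0: store L6 := 78 | P0:M(78), P1:I, P2:I | bus: BusRdX
[9] P0: store L4 := 44 | P0:M(44), P1:I, P2:I | bus: BusRdX
[10] P2: store L0 := 39 | P0:I, P1:I, P2:M(39) | bus: BusRdX,Flush
[11] P0: load  L6 | P0:M(78), P1:I, P2:I | bus: none
[12] P0: store L0 := 57 | P0:M(57), P1:I, P2:I | bus: BusRdX,Flush
[13] P2: load  L7 | P0:S(80), P1:I, P2:S(80) | bus: BusRd
[14] P2: store L0 := 98 | P0:I, P1:I, P2:M(98) | bus: BusRdX,Flush
[15] P1: load  L2 | P0:I, P1:E(40), P2:I | bus: BusRd
[16] P2: load  L6 | P0:S(78), P1:I, P2:S(78) | bus: BusRd,Flush
[17] P0: store L1 := 25 | P0:M(25), P1:I, P2:I | bus: BusRdX,Flush
[18] P0: store L0 := 24 | P0:M(24), P1:I, P2:I | bus: BusRdX,Flush
[19] P2: store L0 := 24 | P0:I, P1:I, P2:M(24) | bus: BusRdX,Flush
[20] P2: store L2 := 93 | P0:I, P1:I, P2:M(93) | bus: BusRdX
[21] P1: load  L0 | P0:I, P1:S(24), P2:S(24) | bus: BusRd,Flush
[22] P0: load  L0 | P0:S(24), P1:S(24), P2:S(24) | bus: BusRd
[23] P1: load  L6 | P0:S(78), P1:S(78), P2:S(78) | bus: BusRd
[24] P1: load  L0 | P0:S(24), P1:S(24), P2:S(24) | bus: none

invalidations = 3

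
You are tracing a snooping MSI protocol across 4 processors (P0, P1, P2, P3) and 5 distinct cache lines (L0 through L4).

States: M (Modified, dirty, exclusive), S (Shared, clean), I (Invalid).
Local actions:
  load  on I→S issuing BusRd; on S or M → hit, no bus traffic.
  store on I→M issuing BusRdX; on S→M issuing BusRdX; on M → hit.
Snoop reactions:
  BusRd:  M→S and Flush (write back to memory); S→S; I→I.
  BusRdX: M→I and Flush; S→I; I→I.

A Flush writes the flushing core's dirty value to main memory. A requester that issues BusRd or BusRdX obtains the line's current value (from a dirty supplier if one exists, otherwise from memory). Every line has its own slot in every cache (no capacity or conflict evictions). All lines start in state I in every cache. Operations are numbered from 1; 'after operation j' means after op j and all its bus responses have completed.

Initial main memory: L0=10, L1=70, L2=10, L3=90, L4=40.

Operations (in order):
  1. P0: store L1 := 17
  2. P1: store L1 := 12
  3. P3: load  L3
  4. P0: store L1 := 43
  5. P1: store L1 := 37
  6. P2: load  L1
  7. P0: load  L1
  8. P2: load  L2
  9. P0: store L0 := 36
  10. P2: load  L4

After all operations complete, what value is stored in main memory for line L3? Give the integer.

1. P0: store L1 := 17  bus=[BusRdX]  L1: P0=M P1=I P2=I P3=I  mem[L1]=70
2. P1: store L1 := 12  bus=[BusRdX,Flush]  L1: P0=I P1=M P2=I P3=I  mem[L1]=17
3. P3: load  L3  bus=[BusRd]  L3: P0=I P1=I P2=I P3=S  mem[L3]=90
4. P0: store L1 := 43  bus=[BusRdX,Flush]  L1: P0=M P1=I P2=I P3=I  mem[L1]=12
5. P1: store L1 := 37  bus=[BusRdX,Flush]  L1: P0=I P1=M P2=I P3=I  mem[L1]=43
6. P2: load  L1  bus=[BusRd,Flush]  L1: P0=I P1=S P2=S P3=I  mem[L1]=37
7. P0: load  L1  bus=[BusRd]  L1: P0=S P1=S P2=S P3=I  mem[L1]=37
8. P2: load  L2  bus=[BusRd]  L2: P0=I P1=I P2=S P3=I  mem[L2]=10
9. P0: store L0 := 36  bus=[BusRdX]  L0: P0=M P1=I P2=I P3=I  mem[L0]=10
10. P2: load  L4  bus=[BusRd]  L4: P0=I P1=I P2=S P3=I  mem[L4]=40

memory[L3] = 90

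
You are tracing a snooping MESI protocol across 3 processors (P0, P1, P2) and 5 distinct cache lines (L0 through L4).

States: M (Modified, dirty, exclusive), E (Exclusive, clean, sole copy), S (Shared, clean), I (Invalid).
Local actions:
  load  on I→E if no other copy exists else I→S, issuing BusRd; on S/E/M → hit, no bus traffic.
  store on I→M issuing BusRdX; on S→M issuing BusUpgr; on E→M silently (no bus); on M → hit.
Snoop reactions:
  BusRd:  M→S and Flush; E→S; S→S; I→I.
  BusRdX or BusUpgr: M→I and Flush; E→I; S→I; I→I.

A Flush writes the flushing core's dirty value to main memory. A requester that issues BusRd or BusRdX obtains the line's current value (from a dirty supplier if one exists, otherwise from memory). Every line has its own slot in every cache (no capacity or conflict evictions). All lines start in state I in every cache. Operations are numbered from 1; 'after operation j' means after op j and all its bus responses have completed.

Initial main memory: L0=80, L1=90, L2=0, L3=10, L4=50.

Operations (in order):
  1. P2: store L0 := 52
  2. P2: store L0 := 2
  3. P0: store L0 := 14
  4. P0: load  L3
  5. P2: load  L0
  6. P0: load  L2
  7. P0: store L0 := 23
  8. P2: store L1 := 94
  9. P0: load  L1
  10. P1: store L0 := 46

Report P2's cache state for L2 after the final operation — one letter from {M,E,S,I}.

[1] P2: store L0 := 52 | P0:I, P1:I, P2:M(52) | bus: BusRdX
[2] P2: store L0 := 2 | P0:I, P1:I, P2:M(2) | bus: none
[3] P0: store L0 := 14 | P0:M(14), P1:I, P2:I | bus: BusRdX,Flush
[4] P0: load  L3 | P0:E(10), P1:I, P2:I | bus: BusRd
[5] P2: load  L0 | P0:S(14), P1:I, P2:S(14) | bus: BusRd,Flush
[6] P0: load  L2 | P0:E(0), P1:I, P2:I | bus: BusRd
[7] P0: store L0 := 23 | P0:M(23), P1:I, P2:I | bus: BusUpgr
[8] P2: store L1 := 94 | P0:I, P1:I, P2:M(94) | bus: BusRdX
[9] P0: load  L1 | P0:S(94), P1:I, P2:S(94) | bus: BusRd,Flush
[10] P1: store L0 := 46 | P0:I, P1:M(46), P2:I | bus: BusRdX,Flush

state = I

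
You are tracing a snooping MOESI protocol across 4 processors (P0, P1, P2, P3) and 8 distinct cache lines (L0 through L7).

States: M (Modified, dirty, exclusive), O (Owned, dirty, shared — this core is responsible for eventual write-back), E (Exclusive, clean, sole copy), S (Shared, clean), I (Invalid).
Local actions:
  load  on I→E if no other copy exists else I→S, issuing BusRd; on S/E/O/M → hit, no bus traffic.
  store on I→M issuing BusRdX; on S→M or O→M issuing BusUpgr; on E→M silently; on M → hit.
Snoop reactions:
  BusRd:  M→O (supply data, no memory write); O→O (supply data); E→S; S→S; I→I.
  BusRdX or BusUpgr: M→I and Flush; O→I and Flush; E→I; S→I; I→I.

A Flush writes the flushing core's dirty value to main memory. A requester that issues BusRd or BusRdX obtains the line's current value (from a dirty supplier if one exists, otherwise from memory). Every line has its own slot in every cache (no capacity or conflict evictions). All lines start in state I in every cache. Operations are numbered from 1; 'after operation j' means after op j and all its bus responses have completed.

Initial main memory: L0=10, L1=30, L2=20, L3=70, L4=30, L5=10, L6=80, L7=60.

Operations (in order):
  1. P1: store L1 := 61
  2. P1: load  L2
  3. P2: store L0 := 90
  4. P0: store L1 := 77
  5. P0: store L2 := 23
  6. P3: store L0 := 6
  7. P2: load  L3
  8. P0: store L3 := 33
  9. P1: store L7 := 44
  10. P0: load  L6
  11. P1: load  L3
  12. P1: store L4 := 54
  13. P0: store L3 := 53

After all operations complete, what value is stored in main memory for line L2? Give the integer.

1. P1: store L1 := 61  bus=[BusRdX]  L1: P0=I P1=M P2=I P3=I  mem[L1]=30
2. P1: load  L2  bus=[BusRd]  L2: P0=I P1=E P2=I P3=I  mem[L2]=20
3. P2: store L0 := 90  bus=[BusRdX]  L0: P0=I P1=I P2=M P3=I  mem[L0]=10
4. P0: store L1 := 77  bus=[BusRdX,Flush]  L1: P0=M P1=I P2=I P3=I  mem[L1]=61
5. P0: store L2 := 23  bus=[BusRdX]  L2: P0=M P1=I P2=I P3=I  mem[L2]=20
6. P3: store L0 := 6  bus=[BusRdX,Flush]  L0: P0=I P1=I P2=I P3=M  mem[L0]=90
7. P2: load  L3  bus=[BusRd]  L3: P0=I P1=I P2=E P3=I  mem[L3]=70
8. P0: store L3 := 33  bus=[BusRdX]  L3: P0=M P1=I P2=I P3=I  mem[L3]=70
9. P1: store L7 := 44  bus=[BusRdX]  L7: P0=I P1=M P2=I P3=I  mem[L7]=60
10. P0: load  L6  bus=[BusRd]  L6: P0=E P1=I P2=I P3=I  mem[L6]=80
11. P1: load  L3  bus=[BusRd]  L3: P0=O P1=S P2=I P3=I  mem[L3]=70
12. P1: store L4 := 54  bus=[BusRdX]  L4: P0=I P1=M P2=I P3=I  mem[L4]=30
13. P0: store L3 := 53  bus=[BusUpgr]  L3: P0=M P1=I P2=I P3=I  mem[L3]=70

memory[L2] = 20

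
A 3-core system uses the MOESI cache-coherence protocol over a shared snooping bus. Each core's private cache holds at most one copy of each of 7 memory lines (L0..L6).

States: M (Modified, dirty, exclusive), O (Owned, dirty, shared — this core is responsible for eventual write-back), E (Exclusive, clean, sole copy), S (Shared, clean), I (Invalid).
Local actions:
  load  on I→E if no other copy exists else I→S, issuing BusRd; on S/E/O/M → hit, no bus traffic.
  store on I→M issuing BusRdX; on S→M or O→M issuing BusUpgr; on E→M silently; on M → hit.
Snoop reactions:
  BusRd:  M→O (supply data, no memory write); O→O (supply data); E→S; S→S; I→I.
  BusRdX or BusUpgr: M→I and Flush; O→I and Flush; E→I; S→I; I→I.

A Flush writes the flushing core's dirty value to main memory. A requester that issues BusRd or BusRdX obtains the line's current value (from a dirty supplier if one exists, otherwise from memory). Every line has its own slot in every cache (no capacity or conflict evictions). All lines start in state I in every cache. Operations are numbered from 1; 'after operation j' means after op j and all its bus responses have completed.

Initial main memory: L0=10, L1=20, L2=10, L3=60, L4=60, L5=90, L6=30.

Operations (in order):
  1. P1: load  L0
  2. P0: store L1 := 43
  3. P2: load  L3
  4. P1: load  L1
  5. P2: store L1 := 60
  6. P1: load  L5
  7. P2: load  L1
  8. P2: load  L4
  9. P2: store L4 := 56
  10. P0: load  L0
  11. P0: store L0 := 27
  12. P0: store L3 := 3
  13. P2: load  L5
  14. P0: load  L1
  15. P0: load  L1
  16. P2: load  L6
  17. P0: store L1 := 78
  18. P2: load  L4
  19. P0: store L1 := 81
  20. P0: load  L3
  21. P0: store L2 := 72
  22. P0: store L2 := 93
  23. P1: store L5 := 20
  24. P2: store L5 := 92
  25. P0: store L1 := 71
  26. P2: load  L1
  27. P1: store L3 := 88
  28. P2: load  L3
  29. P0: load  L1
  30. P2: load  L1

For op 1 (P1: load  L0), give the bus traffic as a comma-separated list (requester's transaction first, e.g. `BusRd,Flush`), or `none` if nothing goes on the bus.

bus = BusRd

[1] P1: load  L0 | P0:I, P1:E(10), P2:I | bus: BusRd
[2] P0: store L1 := 43 | P0:M(43), P1:I, P2:I | bus: BusRdX
[3] P2: load  L3 | P0:I, P1:I, P2:E(60) | bus: BusRd
[4] P1: load  L1 | P0:O(43), P1:S(43), P2:I | bus: BusRd
[5] P2: store L1 := 60 | P0:I, P1:I, P2:M(60) | bus: BusRdX,Flush
[6] P1: load  L5 | P0:I, P1:E(90), P2:I | bus: BusRd
[7] P2: load  L1 | P0:I, P1:I, P2:M(60) | bus: none
[8] P2: load  L4 | P0:I, P1:I, P2:E(60) | bus: BusRd
[9] P2: store L4 := 56 | P0:I, P1:I, P2:M(56) | bus: none
[10] P0: load  L0 | P0:S(10), P1:S(10), P2:I | bus: BusRd
[11] P0: store L0 := 27 | P0:M(27), P1:I, P2:I | bus: BusUpgr
[12] P0: store L3 := 3 | P0:M(3), P1:I, P2:I | bus: BusRdX
[13] P2: load  L5 | P0:I, P1:S(90), P2:S(90) | bus: BusRd
[14] P0: load  L1 | P0:S(60), P1:I, P2:O(60) | bus: BusRd
[15] P0: load  L1 | P0:S(60), P1:I, P2:O(60) | bus: none
[16] P2: load  L6 | P0:I, P1:I, P2:E(30) | bus: BusRd
[17] P0: store L1 := 78 | P0:M(78), P1:I, P2:I | bus: BusUpgr,Flush
[18] P2: load  L4 | P0:I, P1:I, P2:M(56) | bus: none
[19] P0: store L1 := 81 | P0:M(81), P1:I, P2:I | bus: none
[20] P0: load  L3 | P0:M(3), P1:I, P2:I | bus: none
[21] P0: store L2 := 72 | P0:M(72), P1:I, P2:I | bus: BusRdX
[22] P0: store L2 := 93 | P0:M(93), P1:I, P2:I | bus: none
[23] P1: store L5 := 20 | P0:I, P1:M(20), P2:I | bus: BusUpgr
[24] P2: store L5 := 92 | P0:I, P1:I, P2:M(92) | bus: BusRdX,Flush
[25] P0: store L1 := 71 | P0:M(71), P1:I, P2:I | bus: none
[26] P2: load  L1 | P0:O(71), P1:I, P2:S(71) | bus: BusRd
[27] P1: store L3 := 88 | P0:I, P1:M(88), P2:I | bus: BusRdX,Flush
[28] P2: load  L3 | P0:I, P1:O(88), P2:S(88) | bus: BusRd
[29] P0: load  L1 | P0:O(71), P1:I, P2:S(71) | bus: none
[30] P2: load  L1 | P0:O(71), P1:I, P2:S(71) | bus: none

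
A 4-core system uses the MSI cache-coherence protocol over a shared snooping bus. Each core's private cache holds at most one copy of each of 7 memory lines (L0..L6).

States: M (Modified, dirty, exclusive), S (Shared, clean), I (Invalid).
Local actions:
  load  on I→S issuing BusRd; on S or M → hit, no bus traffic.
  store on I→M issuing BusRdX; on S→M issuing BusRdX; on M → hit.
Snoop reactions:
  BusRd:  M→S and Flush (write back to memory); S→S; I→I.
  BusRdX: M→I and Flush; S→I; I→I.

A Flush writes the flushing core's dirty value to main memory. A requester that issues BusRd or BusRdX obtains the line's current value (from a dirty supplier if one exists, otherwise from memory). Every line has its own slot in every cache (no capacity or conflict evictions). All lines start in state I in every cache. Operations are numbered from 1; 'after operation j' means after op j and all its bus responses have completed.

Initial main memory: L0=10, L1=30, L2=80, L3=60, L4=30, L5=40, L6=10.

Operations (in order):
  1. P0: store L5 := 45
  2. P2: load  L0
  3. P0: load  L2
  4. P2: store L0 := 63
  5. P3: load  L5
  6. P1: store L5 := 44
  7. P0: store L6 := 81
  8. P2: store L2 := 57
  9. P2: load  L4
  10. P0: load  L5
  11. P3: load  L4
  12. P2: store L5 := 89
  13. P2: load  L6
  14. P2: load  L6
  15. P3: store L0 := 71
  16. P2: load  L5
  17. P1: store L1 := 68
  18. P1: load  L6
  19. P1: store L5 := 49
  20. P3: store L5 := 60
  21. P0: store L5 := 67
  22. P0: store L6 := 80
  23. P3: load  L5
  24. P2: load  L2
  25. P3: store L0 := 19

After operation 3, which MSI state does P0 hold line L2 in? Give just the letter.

state = S

[1] P0: store L5 := 45 | P0:M(45), P1:I, P2:I, P3:I | bus: BusRdX
[2] P2: load  L0 | P0:I, P1:I, P2:S(10), P3:I | bus: BusRd
[3] P0: load  L2 | P0:S(80), P1:I, P2:I, P3:I | bus: BusRd
[4] P2: store L0 := 63 | P0:I, P1:I, P2:M(63), P3:I | bus: BusRdX
[5] P3: load  L5 | P0:S(45), P1:I, P2:I, P3:S(45) | bus: BusRd,Flush
[6] P1: store L5 := 44 | P0:I, P1:M(44), P2:I, P3:I | bus: BusRdX
[7] P0: store L6 := 81 | P0:M(81), P1:I, P2:I, P3:I | bus: BusRdX
[8] P2: store L2 := 57 | P0:I, P1:I, P2:M(57), P3:I | bus: BusRdX
[9] P2: load  L4 | P0:I, P1:I, P2:S(30), P3:I | bus: BusRd
[10] P0: load  L5 | P0:S(44), P1:S(44), P2:I, P3:I | bus: BusRd,Flush
[11] P3: load  L4 | P0:I, P1:I, P2:S(30), P3:S(30) | bus: BusRd
[12] P2: store L5 := 89 | P0:I, P1:I, P2:M(89), P3:I | bus: BusRdX
[13] P2: load  L6 | P0:S(81), P1:I, P2:S(81), P3:I | bus: BusRd,Flush
[14] P2: load  L6 | P0:S(81), P1:I, P2:S(81), P3:I | bus: none
[15] P3: store L0 := 71 | P0:I, P1:I, P2:I, P3:M(71) | bus: BusRdX,Flush
[16] P2: load  L5 | P0:I, P1:I, P2:M(89), P3:I | bus: none
[17] P1: store L1 := 68 | P0:I, P1:M(68), P2:I, P3:I | bus: BusRdX
[18] P1: load  L6 | P0:S(81), P1:S(81), P2:S(81), P3:I | bus: BusRd
[19] P1: store L5 := 49 | P0:I, P1:M(49), P2:I, P3:I | bus: BusRdX,Flush
[20] P3: store L5 := 60 | P0:I, P1:I, P2:I, P3:M(60) | bus: BusRdX,Flush
[21] P0: store L5 := 67 | P0:M(67), P1:I, P2:I, P3:I | bus: BusRdX,Flush
[22] P0: store L6 := 80 | P0:M(80), P1:I, P2:I, P3:I | bus: BusRdX
[23] P3: load  L5 | P0:S(67), P1:I, P2:I, P3:S(67) | bus: BusRd,Flush
[24] P2: load  L2 | P0:I, P1:I, P2:M(57), P3:I | bus: none
[25] P3: store L0 := 19 | P0:I, P1:I, P2:I, P3:M(19) | bus: none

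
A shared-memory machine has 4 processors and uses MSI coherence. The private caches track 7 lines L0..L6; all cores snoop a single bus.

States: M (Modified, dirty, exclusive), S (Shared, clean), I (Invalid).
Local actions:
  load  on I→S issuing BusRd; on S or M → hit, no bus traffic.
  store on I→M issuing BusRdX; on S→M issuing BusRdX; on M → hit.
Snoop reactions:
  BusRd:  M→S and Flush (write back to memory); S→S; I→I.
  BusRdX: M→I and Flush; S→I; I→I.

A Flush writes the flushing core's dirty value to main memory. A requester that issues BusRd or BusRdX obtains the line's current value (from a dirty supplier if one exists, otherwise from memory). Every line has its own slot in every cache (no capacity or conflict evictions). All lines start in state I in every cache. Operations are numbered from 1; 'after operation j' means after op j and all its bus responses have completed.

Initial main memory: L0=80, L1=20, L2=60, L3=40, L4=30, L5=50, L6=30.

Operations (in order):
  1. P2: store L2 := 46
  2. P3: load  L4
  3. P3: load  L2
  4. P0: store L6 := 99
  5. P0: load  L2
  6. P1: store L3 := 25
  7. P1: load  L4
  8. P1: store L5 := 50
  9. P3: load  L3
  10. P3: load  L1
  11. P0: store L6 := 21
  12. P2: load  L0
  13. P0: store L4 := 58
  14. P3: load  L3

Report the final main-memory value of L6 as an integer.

memory[L6] = 30

1. P2: store L2 := 46  bus=[BusRdX]  L2: P0=I P1=I P2=M P3=I  mem[L2]=60
2. P3: load  L4  bus=[BusRd]  L4: P0=I P1=I P2=I P3=S  mem[L4]=30
3. P3: load  L2  bus=[BusRd,Flush]  L2: P0=I P1=I P2=S P3=S  mem[L2]=46
4. P0: store L6 := 99  bus=[BusRdX]  L6: P0=M P1=I P2=I P3=I  mem[L6]=30
5. P0: load  L2  bus=[BusRd]  L2: P0=S P1=I P2=S P3=S  mem[L2]=46
6. P1: store L3 := 25  bus=[BusRdX]  L3: P0=I P1=M P2=I P3=I  mem[L3]=40
7. P1: load  L4  bus=[BusRd]  L4: P0=I P1=S P2=I P3=S  mem[L4]=30
8. P1: store L5 := 50  bus=[BusRdX]  L5: P0=I P1=M P2=I P3=I  mem[L5]=50
9. P3: load  L3  bus=[BusRd,Flush]  L3: P0=I P1=S P2=I P3=S  mem[L3]=25
10. P3: load  L1  bus=[BusRd]  L1: P0=I P1=I P2=I P3=S  mem[L1]=20
11. P0: store L6 := 21  bus=[-]  L6: P0=M P1=I P2=I P3=I  mem[L6]=30
12. P2: load  L0  bus=[BusRd]  L0: P0=I P1=I P2=S P3=I  mem[L0]=80
13. P0: store L4 := 58  bus=[BusRdX]  L4: P0=M P1=I P2=I P3=I  mem[L4]=30
14. P3: load  L3  bus=[-]  L3: P0=I P1=S P2=I P3=S  mem[L3]=25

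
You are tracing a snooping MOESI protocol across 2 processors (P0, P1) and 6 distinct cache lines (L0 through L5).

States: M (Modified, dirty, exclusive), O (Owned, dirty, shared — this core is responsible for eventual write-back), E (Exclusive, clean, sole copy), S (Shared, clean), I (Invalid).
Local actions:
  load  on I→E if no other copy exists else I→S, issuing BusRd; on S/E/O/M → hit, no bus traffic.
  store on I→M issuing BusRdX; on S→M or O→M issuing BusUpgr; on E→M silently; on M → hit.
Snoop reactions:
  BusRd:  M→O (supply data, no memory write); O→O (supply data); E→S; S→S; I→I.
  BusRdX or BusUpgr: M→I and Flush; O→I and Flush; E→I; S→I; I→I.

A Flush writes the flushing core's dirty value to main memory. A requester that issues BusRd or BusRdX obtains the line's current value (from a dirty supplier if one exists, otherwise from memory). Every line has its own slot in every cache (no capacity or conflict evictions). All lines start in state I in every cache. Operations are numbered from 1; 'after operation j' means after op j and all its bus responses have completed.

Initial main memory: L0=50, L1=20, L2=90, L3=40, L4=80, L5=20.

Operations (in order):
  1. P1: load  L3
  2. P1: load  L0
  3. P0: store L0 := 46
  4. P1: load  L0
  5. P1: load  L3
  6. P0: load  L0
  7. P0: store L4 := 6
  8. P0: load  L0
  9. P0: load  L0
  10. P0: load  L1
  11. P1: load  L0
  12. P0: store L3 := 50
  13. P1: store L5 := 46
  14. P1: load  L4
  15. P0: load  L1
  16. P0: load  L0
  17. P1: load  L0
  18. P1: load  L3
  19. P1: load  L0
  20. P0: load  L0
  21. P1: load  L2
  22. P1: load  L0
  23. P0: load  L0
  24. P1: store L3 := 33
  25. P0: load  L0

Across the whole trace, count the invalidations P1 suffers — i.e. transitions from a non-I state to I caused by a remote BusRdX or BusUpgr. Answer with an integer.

  op1 P1: load  L3 → I/E on L3; bus BusRd; mem=40
  op2 P1: load  L0 → I/E on L0; bus BusRd; mem=50
  op3 P0: store L0 := 46 → M/I on L0; bus BusRdX; mem=50
  op4 P1: load  L0 → O/S on L0; bus BusRd; mem=50
  op5 P1: load  L3 → I/E on L3; bus (none); mem=40
  op6 P0: load  L0 → O/S on L0; bus (none); mem=50
  op7 P0: store L4 := 6 → M/I on L4; bus BusRdX; mem=80
  op8 P0: load  L0 → O/S on L0; bus (none); mem=50
  op9 P0: load  L0 → O/S on L0; bus (none); mem=50
  op10 P0: load  L1 → E/I on L1; bus BusRd; mem=20
  op11 P1: load  L0 → O/S on L0; bus (none); mem=50
  op12 P0: store L3 := 50 → M/I on L3; bus BusRdX; mem=40
  op13 P1: store L5 := 46 → I/M on L5; bus BusRdX; mem=20
  op14 P1: load  L4 → O/S on L4; bus BusRd; mem=80
  op15 P0: load  L1 → E/I on L1; bus (none); mem=20
  op16 P0: load  L0 → O/S on L0; bus (none); mem=50
  op17 P1: load  L0 → O/S on L0; bus (none); mem=50
  op18 P1: load  L3 → O/S on L3; bus BusRd; mem=40
  op19 P1: load  L0 → O/S on L0; bus (none); mem=50
  op20 P0: load  L0 → O/S on L0; bus (none); mem=50
  op21 P1: load  L2 → I/E on L2; bus BusRd; mem=90
  op22 P1: load  L0 → O/S on L0; bus (none); mem=50
  op23 P0: load  L0 → O/S on L0; bus (none); mem=50
  op24 P1: store L3 := 33 → I/M on L3; bus BusUpgr Flush; mem=50
  op25 P0: load  L0 → O/S on L0; bus (none); mem=50

invalidations = 2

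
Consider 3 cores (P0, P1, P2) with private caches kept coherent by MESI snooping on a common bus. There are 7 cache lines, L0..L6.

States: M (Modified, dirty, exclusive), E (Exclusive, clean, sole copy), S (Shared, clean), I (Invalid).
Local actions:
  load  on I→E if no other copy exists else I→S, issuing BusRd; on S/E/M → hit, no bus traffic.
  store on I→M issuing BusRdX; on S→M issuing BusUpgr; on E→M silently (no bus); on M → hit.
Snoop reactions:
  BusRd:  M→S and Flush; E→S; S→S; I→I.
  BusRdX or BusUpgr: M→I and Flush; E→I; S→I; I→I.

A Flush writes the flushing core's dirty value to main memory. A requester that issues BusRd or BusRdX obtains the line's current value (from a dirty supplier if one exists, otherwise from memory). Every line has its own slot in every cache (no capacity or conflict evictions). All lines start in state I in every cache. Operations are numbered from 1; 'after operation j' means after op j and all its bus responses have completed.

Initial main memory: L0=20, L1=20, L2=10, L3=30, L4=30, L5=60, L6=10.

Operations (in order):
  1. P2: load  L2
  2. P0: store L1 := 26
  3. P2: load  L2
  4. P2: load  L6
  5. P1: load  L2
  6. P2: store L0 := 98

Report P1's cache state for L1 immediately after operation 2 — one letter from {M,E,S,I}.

1. P2: load  L2  bus=[BusRd]  L2: P0=I P1=I P2=E  mem[L2]=10
2. P0: store L1 := 26  bus=[BusRdX]  L1: P0=M P1=I P2=I  mem[L1]=20
3. P2: load  L2  bus=[-]  L2: P0=I P1=I P2=E  mem[L2]=10
4. P2: load  L6  bus=[BusRd]  L6: P0=I P1=I P2=E  mem[L6]=10
5. P1: load  L2  bus=[BusRd]  L2: P0=I P1=S P2=S  mem[L2]=10
6. P2: store L0 := 98  bus=[BusRdX]  L0: P0=I P1=I P2=M  mem[L0]=20

state = I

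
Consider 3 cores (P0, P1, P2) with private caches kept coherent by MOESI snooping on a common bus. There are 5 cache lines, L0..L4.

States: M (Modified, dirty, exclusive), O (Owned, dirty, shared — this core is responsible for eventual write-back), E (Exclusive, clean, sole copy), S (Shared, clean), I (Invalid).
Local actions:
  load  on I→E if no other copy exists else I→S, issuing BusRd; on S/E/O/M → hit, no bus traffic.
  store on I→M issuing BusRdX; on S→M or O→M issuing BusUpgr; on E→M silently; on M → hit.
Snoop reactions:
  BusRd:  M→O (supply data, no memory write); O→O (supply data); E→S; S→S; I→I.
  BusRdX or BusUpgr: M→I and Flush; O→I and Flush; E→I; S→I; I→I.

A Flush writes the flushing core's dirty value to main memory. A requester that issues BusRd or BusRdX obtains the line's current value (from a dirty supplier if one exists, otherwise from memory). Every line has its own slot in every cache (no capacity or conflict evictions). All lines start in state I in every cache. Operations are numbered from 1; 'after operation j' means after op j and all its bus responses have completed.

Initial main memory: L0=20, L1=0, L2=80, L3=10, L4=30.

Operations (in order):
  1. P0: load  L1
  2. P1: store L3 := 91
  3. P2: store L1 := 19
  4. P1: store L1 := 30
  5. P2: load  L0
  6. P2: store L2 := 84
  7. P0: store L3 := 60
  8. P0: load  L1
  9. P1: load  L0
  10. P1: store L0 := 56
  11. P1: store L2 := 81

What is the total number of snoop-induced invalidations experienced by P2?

invalidations = 3

  op1 P0: load  L1 → E/I/I on L1; bus BusRd; mem=0
  op2 P1: store L3 := 91 → I/M/I on L3; bus BusRdX; mem=10
  op3 P2: store L1 := 19 → I/I/M on L1; bus BusRdX; mem=0
  op4 P1: store L1 := 30 → I/M/I on L1; bus BusRdX Flush; mem=19
  op5 P2: load  L0 → I/I/E on L0; bus BusRd; mem=20
  op6 P2: store L2 := 84 → I/I/M on L2; bus BusRdX; mem=80
  op7 P0: store L3 := 60 → M/I/I on L3; bus BusRdX Flush; mem=91
  op8 P0: load  L1 → S/O/I on L1; bus BusRd; mem=19
  op9 P1: load  L0 → I/S/S on L0; bus BusRd; mem=20
  op10 P1: store L0 := 56 → I/M/I on L0; bus BusUpgr; mem=20
  op11 P1: store L2 := 81 → I/M/I on L2; bus BusRdX Flush; mem=84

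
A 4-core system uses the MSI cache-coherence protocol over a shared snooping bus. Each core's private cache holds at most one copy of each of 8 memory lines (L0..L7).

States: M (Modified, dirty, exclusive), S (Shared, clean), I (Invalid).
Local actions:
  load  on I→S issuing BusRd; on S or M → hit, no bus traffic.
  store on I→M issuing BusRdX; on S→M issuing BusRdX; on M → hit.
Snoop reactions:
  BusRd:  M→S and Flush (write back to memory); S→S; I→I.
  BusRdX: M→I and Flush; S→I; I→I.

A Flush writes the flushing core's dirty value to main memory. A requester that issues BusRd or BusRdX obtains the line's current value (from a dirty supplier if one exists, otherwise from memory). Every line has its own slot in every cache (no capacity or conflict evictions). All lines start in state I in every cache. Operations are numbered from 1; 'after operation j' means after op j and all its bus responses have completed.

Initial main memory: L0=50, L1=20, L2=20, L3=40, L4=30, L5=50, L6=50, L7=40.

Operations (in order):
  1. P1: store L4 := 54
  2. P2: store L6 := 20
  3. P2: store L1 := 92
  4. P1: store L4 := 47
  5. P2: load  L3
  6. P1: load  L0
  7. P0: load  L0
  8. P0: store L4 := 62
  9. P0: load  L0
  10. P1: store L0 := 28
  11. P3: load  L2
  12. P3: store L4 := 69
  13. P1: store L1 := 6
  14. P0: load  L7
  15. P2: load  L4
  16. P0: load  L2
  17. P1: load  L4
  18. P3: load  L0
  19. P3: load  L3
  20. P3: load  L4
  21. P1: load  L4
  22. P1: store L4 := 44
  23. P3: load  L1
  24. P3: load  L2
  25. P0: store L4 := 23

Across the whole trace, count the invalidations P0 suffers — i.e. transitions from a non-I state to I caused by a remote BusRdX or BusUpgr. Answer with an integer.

[1] P1: store L4 := 54 | P0:I, P1:M(54), P2:I, P3:I | bus: BusRdX
[2] P2: store L6 := 20 | P0:I, P1:I, P2:M(20), P3:I | bus: BusRdX
[3] P2: store L1 := 92 | P0:I, P1:I, P2:M(92), P3:I | bus: BusRdX
[4] P1: store L4 := 47 | P0:I, P1:M(47), P2:I, P3:I | bus: none
[5] P2: load  L3 | P0:I, P1:I, P2:S(40), P3:I | bus: BusRd
[6] P1: load  L0 | P0:I, P1:S(50), P2:I, P3:I | bus: BusRd
[7] P0: load  L0 | P0:S(50), P1:S(50), P2:I, P3:I | bus: BusRd
[8] P0: store L4 := 62 | P0:M(62), P1:I, P2:I, P3:I | bus: BusRdX,Flush
[9] P0: load  L0 | P0:S(50), P1:S(50), P2:I, P3:I | bus: none
[10] P1: store L0 := 28 | P0:I, P1:M(28), P2:I, P3:I | bus: BusRdX
[11] P3: load  L2 | P0:I, P1:I, P2:I, P3:S(20) | bus: BusRd
[12] P3: store L4 := 69 | P0:I, P1:I, P2:I, P3:M(69) | bus: BusRdX,Flush
[13] P1: store L1 := 6 | P0:I, P1:M(6), P2:I, P3:I | bus: BusRdX,Flush
[14] P0: load  L7 | P0:S(40), P1:I, P2:I, P3:I | bus: BusRd
[15] P2: load  L4 | P0:I, P1:I, P2:S(69), P3:S(69) | bus: BusRd,Flush
[16] P0: load  L2 | P0:S(20), P1:I, P2:I, P3:S(20) | bus: BusRd
[17] P1: load  L4 | P0:I, P1:S(69), P2:S(69), P3:S(69) | bus: BusRd
[18] P3: load  L0 | P0:I, P1:S(28), P2:I, P3:S(28) | bus: BusRd,Flush
[19] P3: load  L3 | P0:I, P1:I, P2:S(40), P3:S(40) | bus: BusRd
[20] P3: load  L4 | P0:I, P1:S(69), P2:S(69), P3:S(69) | bus: none
[21] P1: load  L4 | P0:I, P1:S(69), P2:S(69), P3:S(69) | bus: none
[22] P1: store L4 := 44 | P0:I, P1:M(44), P2:I, P3:I | bus: BusRdX
[23] P3: load  L1 | P0:I, P1:S(6), P2:I, P3:S(6) | bus: BusRd,Flush
[24] P3: load  L2 | P0:S(20), P1:I, P2:I, P3:S(20) | bus: none
[25] P0: store L4 := 23 | P0:M(23), P1:I, P2:I, P3:I | bus: BusRdX,Flush

invalidations = 2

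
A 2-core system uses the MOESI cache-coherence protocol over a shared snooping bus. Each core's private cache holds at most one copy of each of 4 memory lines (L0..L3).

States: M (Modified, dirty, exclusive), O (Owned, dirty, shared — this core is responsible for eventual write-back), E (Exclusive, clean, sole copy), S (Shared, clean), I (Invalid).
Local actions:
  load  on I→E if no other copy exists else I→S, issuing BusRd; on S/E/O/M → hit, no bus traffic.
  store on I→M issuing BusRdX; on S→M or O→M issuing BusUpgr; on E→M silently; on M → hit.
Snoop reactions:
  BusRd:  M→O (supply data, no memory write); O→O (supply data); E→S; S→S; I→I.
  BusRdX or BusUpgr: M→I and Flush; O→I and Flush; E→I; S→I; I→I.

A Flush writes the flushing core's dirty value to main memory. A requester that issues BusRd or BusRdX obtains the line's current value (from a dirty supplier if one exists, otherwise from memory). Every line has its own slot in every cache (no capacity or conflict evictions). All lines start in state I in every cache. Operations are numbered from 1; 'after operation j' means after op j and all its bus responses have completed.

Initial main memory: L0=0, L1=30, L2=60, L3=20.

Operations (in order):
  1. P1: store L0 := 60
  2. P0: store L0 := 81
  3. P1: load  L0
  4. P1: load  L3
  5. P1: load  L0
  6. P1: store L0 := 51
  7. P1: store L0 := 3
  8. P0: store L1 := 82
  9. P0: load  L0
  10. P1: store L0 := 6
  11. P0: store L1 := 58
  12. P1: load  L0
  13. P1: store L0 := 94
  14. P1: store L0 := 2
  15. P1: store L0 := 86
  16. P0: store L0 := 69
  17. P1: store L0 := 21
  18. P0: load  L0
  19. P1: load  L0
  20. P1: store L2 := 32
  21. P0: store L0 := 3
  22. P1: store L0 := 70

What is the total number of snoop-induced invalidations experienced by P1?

step 1: P1: store L0 := 60  ⟶  IM  (L0)  txn=BusRdX  M[L0]=0
step 2: P0: store L0 := 81  ⟶  MI  (L0)  txn=BusRdX+Flush  M[L0]=60
step 3: P1: load  L0  ⟶  OS  (L0)  txn=BusRd  M[L0]=60
step 4: P1: load  L3  ⟶  IE  (L3)  txn=BusRd  M[L3]=20
step 5: P1: load  L0  ⟶  OS  (L0)  txn=∅  M[L0]=60
step 6: P1: store L0 := 51  ⟶  IM  (L0)  txn=BusUpgr+Flush  M[L0]=81
step 7: P1: store L0 := 3  ⟶  IM  (L0)  txn=∅  M[L0]=81
step 8: P0: store L1 := 82  ⟶  MI  (L1)  txn=BusRdX  M[L1]=30
step 9: P0: load  L0  ⟶  SO  (L0)  txn=BusRd  M[L0]=81
step 10: P1: store L0 := 6  ⟶  IM  (L0)  txn=BusUpgr  M[L0]=81
step 11: P0: store L1 := 58  ⟶  MI  (L1)  txn=∅  M[L1]=30
step 12: P1: load  L0  ⟶  IM  (L0)  txn=∅  M[L0]=81
step 13: P1: store L0 := 94  ⟶  IM  (L0)  txn=∅  M[L0]=81
step 14: P1: store L0 := 2  ⟶  IM  (L0)  txn=∅  M[L0]=81
step 15: P1: store L0 := 86  ⟶  IM  (L0)  txn=∅  M[L0]=81
step 16: P0: store L0 := 69  ⟶  MI  (L0)  txn=BusRdX+Flush  M[L0]=86
step 17: P1: store L0 := 21  ⟶  IM  (L0)  txn=BusRdX+Flush  M[L0]=69
step 18: P0: load  L0  ⟶  SO  (L0)  txn=BusRd  M[L0]=69
step 19: P1: load  L0  ⟶  SO  (L0)  txn=∅  M[L0]=69
step 20: P1: store L2 := 32  ⟶  IM  (L2)  txn=BusRdX  M[L2]=60
step 21: P0: store L0 := 3  ⟶  MI  (L0)  txn=BusUpgr+Flush  M[L0]=21
step 22: P1: store L0 := 70  ⟶  IM  (L0)  txn=BusRdX+Flush  M[L0]=3

invalidations = 3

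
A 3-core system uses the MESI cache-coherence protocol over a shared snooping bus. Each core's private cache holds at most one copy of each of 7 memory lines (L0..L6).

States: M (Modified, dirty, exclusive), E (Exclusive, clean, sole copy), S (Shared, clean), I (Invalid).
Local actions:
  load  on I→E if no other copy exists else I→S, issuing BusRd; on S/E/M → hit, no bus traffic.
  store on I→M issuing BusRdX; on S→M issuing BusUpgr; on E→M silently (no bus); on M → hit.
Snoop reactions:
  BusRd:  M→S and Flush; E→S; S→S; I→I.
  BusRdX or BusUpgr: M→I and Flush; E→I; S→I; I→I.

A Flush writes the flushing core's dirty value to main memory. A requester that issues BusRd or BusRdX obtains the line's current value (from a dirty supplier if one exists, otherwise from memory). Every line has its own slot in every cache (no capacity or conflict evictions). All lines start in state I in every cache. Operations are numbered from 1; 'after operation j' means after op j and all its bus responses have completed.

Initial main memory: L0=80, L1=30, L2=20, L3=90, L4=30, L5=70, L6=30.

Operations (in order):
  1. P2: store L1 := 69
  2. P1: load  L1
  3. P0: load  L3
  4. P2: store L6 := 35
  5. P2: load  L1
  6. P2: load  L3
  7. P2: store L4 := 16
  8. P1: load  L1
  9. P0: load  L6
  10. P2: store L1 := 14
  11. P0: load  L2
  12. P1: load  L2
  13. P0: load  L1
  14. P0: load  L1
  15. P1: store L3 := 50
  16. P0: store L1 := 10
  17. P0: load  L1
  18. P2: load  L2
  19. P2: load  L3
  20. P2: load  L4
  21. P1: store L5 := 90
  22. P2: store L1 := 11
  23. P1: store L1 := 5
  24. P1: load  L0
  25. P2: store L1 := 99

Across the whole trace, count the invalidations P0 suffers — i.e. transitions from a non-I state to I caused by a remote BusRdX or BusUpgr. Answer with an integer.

invalidations = 2

1. P2: store L1 := 69  bus=[BusRdX]  L1: P0=I P1=I P2=M  mem[L1]=30
2. P1: load  L1  bus=[BusRd,Flush]  L1: P0=I P1=S P2=S  mem[L1]=69
3. P0: load  L3  bus=[BusRd]  L3: P0=E P1=I P2=I  mem[L3]=90
4. P2: store L6 := 35  bus=[BusRdX]  L6: P0=I P1=I P2=M  mem[L6]=30
5. P2: load  L1  bus=[-]  L1: P0=I P1=S P2=S  mem[L1]=69
6. P2: load  L3  bus=[BusRd]  L3: P0=S P1=I P2=S  mem[L3]=90
7. P2: store L4 := 16  bus=[BusRdX]  L4: P0=I P1=I P2=M  mem[L4]=30
8. P1: load  L1  bus=[-]  L1: P0=I P1=S P2=S  mem[L1]=69
9. P0: load  L6  bus=[BusRd,Flush]  L6: P0=S P1=I P2=S  mem[L6]=35
10. P2: store L1 := 14  bus=[BusUpgr]  L1: P0=I P1=I P2=M  mem[L1]=69
11. P0: load  L2  bus=[BusRd]  L2: P0=E P1=I P2=I  mem[L2]=20
12. P1: load  L2  bus=[BusRd]  L2: P0=S P1=S P2=I  mem[L2]=20
13. P0: load  L1  bus=[BusRd,Flush]  L1: P0=S P1=I P2=S  mem[L1]=14
14. P0: load  L1  bus=[-]  L1: P0=S P1=I P2=S  mem[L1]=14
15. P1: store L3 := 50  bus=[BusRdX]  L3: P0=I P1=M P2=I  mem[L3]=90
16. P0: store L1 := 10  bus=[BusUpgr]  L1: P0=M P1=I P2=I  mem[L1]=14
17. P0: load  L1  bus=[-]  L1: P0=M P1=I P2=I  mem[L1]=14
18. P2: load  L2  bus=[BusRd]  L2: P0=S P1=S P2=S  mem[L2]=20
19. P2: load  L3  bus=[BusRd,Flush]  L3: P0=I P1=S P2=S  mem[L3]=50
20. P2: load  L4  bus=[-]  L4: P0=I P1=I P2=M  mem[L4]=30
21. P1: store L5 := 90  bus=[BusRdX]  L5: P0=I P1=M P2=I  mem[L5]=70
22. P2: store L1 := 11  bus=[BusRdX,Flush]  L1: P0=I P1=I P2=M  mem[L1]=10
23. P1: store L1 := 5  bus=[BusRdX,Flush]  L1: P0=I P1=M P2=I  mem[L1]=11
24. P1: load  L0  bus=[BusRd]  L0: P0=I P1=E P2=I  mem[L0]=80
25. P2: store L1 := 99  bus=[BusRdX,Flush]  L1: P0=I P1=I P2=M  mem[L1]=5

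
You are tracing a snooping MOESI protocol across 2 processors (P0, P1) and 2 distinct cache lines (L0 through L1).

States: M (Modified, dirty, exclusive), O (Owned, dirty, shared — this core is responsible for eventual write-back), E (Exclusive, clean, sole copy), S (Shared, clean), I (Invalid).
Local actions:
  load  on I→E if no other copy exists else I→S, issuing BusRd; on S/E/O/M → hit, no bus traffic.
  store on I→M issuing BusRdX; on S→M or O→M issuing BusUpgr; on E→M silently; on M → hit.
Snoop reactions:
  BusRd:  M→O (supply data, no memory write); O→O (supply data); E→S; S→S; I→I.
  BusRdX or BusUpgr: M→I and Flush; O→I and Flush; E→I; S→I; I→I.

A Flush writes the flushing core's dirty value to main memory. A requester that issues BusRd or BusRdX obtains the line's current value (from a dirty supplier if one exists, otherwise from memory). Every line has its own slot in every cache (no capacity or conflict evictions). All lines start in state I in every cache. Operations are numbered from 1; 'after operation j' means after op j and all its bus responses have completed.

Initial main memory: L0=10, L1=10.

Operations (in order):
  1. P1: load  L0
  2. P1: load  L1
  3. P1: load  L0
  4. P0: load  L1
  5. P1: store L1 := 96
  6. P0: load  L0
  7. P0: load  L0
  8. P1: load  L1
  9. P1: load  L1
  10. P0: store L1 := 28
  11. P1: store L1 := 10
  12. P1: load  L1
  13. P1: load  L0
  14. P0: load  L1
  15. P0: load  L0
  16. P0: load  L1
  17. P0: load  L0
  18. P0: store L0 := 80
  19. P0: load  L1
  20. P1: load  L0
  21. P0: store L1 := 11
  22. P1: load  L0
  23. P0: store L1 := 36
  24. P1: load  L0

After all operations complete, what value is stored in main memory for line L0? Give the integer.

memory[L0] = 10

step 1: P1: load  L0  ⟶  IE  (L0)  txn=BusRd  M[L0]=10
step 2: P1: load  L1  ⟶  IE  (L1)  txn=BusRd  M[L1]=10
step 3: P1: load  L0  ⟶  IE  (L0)  txn=∅  M[L0]=10
step 4: P0: load  L1  ⟶  SS  (L1)  txn=BusRd  M[L1]=10
step 5: P1: store L1 := 96  ⟶  IM  (L1)  txn=BusUpgr  M[L1]=10
step 6: P0: load  L0  ⟶  SS  (L0)  txn=BusRd  M[L0]=10
step 7: P0: load  L0  ⟶  SS  (L0)  txn=∅  M[L0]=10
step 8: P1: load  L1  ⟶  IM  (L1)  txn=∅  M[L1]=10
step 9: P1: load  L1  ⟶  IM  (L1)  txn=∅  M[L1]=10
step 10: P0: store L1 := 28  ⟶  MI  (L1)  txn=BusRdX+Flush  M[L1]=96
step 11: P1: store L1 := 10  ⟶  IM  (L1)  txn=BusRdX+Flush  M[L1]=28
step 12: P1: load  L1  ⟶  IM  (L1)  txn=∅  M[L1]=28
step 13: P1: load  L0  ⟶  SS  (L0)  txn=∅  M[L0]=10
step 14: P0: load  L1  ⟶  SO  (L1)  txn=BusRd  M[L1]=28
step 15: P0: load  L0  ⟶  SS  (L0)  txn=∅  M[L0]=10
step 16: P0: load  L1  ⟶  SO  (L1)  txn=∅  M[L1]=28
step 17: P0: load  L0  ⟶  SS  (L0)  txn=∅  M[L0]=10
step 18: P0: store L0 := 80  ⟶  MI  (L0)  txn=BusUpgr  M[L0]=10
step 19: P0: load  L1  ⟶  SO  (L1)  txn=∅  M[L1]=28
step 20: P1: load  L0  ⟶  OS  (L0)  txn=BusRd  M[L0]=10
step 21: P0: store L1 := 11  ⟶  MI  (L1)  txn=BusUpgr+Flush  M[L1]=10
step 22: P1: load  L0  ⟶  OS  (L0)  txn=∅  M[L0]=10
step 23: P0: store L1 := 36  ⟶  MI  (L1)  txn=∅  M[L1]=10
step 24: P1: load  L0  ⟶  OS  (L0)  txn=∅  M[L0]=10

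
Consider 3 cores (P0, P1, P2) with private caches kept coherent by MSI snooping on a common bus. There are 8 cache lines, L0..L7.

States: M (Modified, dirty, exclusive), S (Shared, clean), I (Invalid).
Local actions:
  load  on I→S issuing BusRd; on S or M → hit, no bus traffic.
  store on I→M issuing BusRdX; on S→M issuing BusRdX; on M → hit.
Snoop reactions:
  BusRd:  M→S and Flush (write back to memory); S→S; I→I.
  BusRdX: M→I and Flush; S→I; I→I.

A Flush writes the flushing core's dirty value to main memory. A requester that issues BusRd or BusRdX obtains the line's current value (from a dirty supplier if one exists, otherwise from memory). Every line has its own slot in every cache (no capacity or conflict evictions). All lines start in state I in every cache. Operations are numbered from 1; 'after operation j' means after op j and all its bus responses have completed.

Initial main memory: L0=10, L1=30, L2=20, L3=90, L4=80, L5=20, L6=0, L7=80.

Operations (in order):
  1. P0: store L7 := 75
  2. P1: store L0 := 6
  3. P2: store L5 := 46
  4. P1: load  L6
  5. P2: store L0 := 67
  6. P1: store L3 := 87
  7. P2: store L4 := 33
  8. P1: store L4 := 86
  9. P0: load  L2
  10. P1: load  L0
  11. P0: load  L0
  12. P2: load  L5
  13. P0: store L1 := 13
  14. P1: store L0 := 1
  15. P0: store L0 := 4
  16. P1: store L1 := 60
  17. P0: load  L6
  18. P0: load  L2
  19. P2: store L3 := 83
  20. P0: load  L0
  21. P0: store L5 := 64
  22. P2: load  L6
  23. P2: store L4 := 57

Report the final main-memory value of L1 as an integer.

[1] P0: store L7 := 75 | P0:M(75), P1:I, P2:I | bus: BusRdX
[2] P1: store L0 := 6 | P0:I, P1:M(6), P2:I | bus: BusRdX
[3] P2: store L5 := 46 | P0:I, P1:I, P2:M(46) | bus: BusRdX
[4] P1: load  L6 | P0:I, P1:S(0), P2:I | bus: BusRd
[5] P2: store L0 := 67 | P0:I, P1:I, P2:M(67) | bus: BusRdX,Flush
[6] P1: store L3 := 87 | P0:I, P1:M(87), P2:I | bus: BusRdX
[7] P2: store L4 := 33 | P0:I, P1:I, P2:M(33) | bus: BusRdX
[8] P1: store L4 := 86 | P0:I, P1:M(86), P2:I | bus: BusRdX,Flush
[9] P0: load  L2 | P0:S(20), P1:I, P2:I | bus: BusRd
[10] P1: load  L0 | P0:I, P1:S(67), P2:S(67) | bus: BusRd,Flush
[11] P0: load  L0 | P0:S(67), P1:S(67), P2:S(67) | bus: BusRd
[12] P2: load  L5 | P0:I, P1:I, P2:M(46) | bus: none
[13] P0: store L1 := 13 | P0:M(13), P1:I, P2:I | bus: BusRdX
[14] P1: store L0 := 1 | P0:I, P1:M(1), P2:I | bus: BusRdX
[15] P0: store L0 := 4 | P0:M(4), P1:I, P2:I | bus: BusRdX,Flush
[16] P1: store L1 := 60 | P0:I, P1:M(60), P2:I | bus: BusRdX,Flush
[17] P0: load  L6 | P0:S(0), P1:S(0), P2:I | bus: BusRd
[18] P0: load  L2 | P0:S(20), P1:I, P2:I | bus: none
[19] P2: store L3 := 83 | P0:I, P1:I, P2:M(83) | bus: BusRdX,Flush
[20] P0: load  L0 | P0:M(4), P1:I, P2:I | bus: none
[21] P0: store L5 := 64 | P0:M(64), P1:I, P2:I | bus: BusRdX,Flush
[22] P2: load  L6 | P0:S(0), P1:S(0), P2:S(0) | bus: BusRd
[23] P2: store L4 := 57 | P0:I, P1:I, P2:M(57) | bus: BusRdX,Flush

memory[L1] = 13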